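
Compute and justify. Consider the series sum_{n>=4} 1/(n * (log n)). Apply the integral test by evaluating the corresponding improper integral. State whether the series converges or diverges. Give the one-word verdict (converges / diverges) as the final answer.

Let f(x) = 1/(x*log(x)). Then f is positive, continuous, and decreasing on [4, infinity), so the integral test applies.
Compute the improper integral int_{4}^infinity f(x) dx:
  antiderivative F(x) = log(log(x)).
  F(x) = log(log(x)) -> infinity as x -> infinity. The integral diverges, so by the integral test, the series diverges.

diverges


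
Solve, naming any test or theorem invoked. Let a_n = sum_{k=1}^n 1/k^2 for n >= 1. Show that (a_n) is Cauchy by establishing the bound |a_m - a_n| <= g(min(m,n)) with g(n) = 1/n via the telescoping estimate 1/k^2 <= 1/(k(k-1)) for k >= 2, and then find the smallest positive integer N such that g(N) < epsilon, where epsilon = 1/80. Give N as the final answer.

For m > n >= 1: |a_m - a_n| = sum_{k=n+1}^m 1/k^2.
Use 1/k^2 <= 1/(k(k-1)) = 1/(k-1) - 1/k for k >= 2:
sum_{k=n+1}^m 1/k^2 <= sum_{k=n+1}^m (1/(k-1) - 1/k) = 1/n - 1/m <= 1/n.
By symmetry the same bound holds with n,m swapped, so |a_m - a_n| <= 1/min(m,n) = g(min(m,n)). Since g(n) -> 0, (a_n) is Cauchy.
Now solve g(N) < 1/80: 1/N < 1/80 <=> N > 1/(1/80) = 80.
The smallest integer strictly greater than 80 is N = 81.
Check: g(81) = 1/81 < 1/80; g(80) = 1/80 >= 1/80. So N = 81.

81


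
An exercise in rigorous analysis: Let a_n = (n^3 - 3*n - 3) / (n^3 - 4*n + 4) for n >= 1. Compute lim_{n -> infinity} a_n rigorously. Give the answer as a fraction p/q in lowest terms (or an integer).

Divide numerator and denominator by n^3, the highest power:
numerator / n^3 = 1 - 3/n^2 - 3/n^3
denominator / n^3 = 1 - 4/n^2 + 4/n^3
As n -> infinity, all terms of the form c/n^k (k >= 1) tend to 0.
So numerator / n^3 -> 1 and denominator / n^3 -> 1.
Therefore lim a_n = 1.

1


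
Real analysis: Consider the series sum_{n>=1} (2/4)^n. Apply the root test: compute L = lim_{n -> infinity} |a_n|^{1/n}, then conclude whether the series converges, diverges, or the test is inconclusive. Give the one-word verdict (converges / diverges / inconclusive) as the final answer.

Let a_n denote the general term. Form |a_n|^(1/n) and simplify:
|a_n|^(1/n) = 1/2
Take the limit as n -> infinity: L = 1/2.
Since L = 1/2 < 1, the root test implies convergence.

converges


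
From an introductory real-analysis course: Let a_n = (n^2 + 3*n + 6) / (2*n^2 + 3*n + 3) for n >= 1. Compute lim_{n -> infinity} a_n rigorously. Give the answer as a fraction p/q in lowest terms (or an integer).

Divide numerator and denominator by n^2, the highest power:
numerator / n^2 = 1 + 3/n + 6/n^2
denominator / n^2 = 2 + 3/n + 3/n^2
As n -> infinity, all terms of the form c/n^k (k >= 1) tend to 0.
So numerator / n^2 -> 1 and denominator / n^2 -> 2.
Therefore lim a_n = 1/2.

1/2


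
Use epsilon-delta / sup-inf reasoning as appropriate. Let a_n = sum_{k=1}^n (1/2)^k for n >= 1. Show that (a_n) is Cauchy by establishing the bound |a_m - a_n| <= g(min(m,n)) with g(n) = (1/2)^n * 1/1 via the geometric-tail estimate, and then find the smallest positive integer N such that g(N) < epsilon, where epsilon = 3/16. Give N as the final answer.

For m > n >= 1: |a_m - a_n| = sum_{k=n+1}^m (1/2)^k < sum_{k=n+1}^infinity (1/2)^k = (1/2)^(n+1) / (1 - 1/2) = (1/2)^n * (1/2) * (2/1) = (1/2)^n * 1/1.
So g(n) = (1/2)^n / 1. Since g(n) -> 0, (a_n) is Cauchy.
Now solve g(N) < 3/16: (1/2)^N / 1 < 3/16 <=> 2^N > 1 / (1 * 3/16) = 16/3.
Check powers of 2: 2^2 = 4 <= 16/3, 2^3 = 8 > 16/3.
So the smallest such N is 3. Check: g(3) = 1/(1 * 8) = 1/8 < 3/16.

3


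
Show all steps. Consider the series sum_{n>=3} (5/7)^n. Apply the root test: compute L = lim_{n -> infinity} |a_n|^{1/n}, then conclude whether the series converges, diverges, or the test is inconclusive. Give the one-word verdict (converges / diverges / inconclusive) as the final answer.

Let a_n denote the general term. Form |a_n|^(1/n) and simplify:
|a_n|^(1/n) = 5/7
Take the limit as n -> infinity: L = 5/7.
Since L = 5/7 < 1, the root test implies convergence.

converges


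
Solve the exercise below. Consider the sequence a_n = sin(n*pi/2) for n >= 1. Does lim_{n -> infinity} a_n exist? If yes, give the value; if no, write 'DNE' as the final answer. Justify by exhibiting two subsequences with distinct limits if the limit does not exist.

Examine the behaviour of a_n along subsequences.
a_{4k+1} = sin(pi/2 + 2k*pi) = 1 -> 1. a_{4k+3} = sin(3pi/2 + 2k*pi) = -1 -> -1.
Since these two subsequential limits are 1 and -1, distinct, the full sequence cannot converge (a convergent sequence has all subsequences tending to the same limit). So lim a_n does not exist.

DNE


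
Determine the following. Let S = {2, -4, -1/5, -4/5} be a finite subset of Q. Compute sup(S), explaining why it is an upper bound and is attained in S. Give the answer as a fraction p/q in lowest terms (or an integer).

S is finite, so sup(S) = max(S).
Sorted decreasing:
2, -1/5, -4/5, -4
The extremum is 2.
For every x in S, x <= 2. And 2 is in S, so it is attained.
Therefore sup(S) = 2.

2


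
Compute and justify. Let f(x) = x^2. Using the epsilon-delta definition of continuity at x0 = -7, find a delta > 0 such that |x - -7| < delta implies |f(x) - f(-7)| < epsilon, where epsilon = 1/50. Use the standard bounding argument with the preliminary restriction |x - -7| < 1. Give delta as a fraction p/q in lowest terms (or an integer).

Factor: |x^2 - (-7)^2| = |x - -7| * |x + -7|.
Impose |x - -7| < 1 first. Then |x + -7| = |(x - -7) + 2*(-7)| <= |x - -7| + 2*|-7| < 1 + 14 = 15.
So |x^2 - (-7)^2| < delta * 15.
We need delta * 15 <= 1/50, i.e. delta <= 1/50/15 = 1/750.
Since 1/750 < 1, this is tighter than 1; take delta = 1/750.
So delta = 1/750 works.

1/750


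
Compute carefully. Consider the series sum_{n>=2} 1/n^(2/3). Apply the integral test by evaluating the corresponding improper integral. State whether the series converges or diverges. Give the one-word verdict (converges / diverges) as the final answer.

Let f(x) = x^(-2/3). Then f is positive, continuous, and decreasing on [2, infinity), so the integral test applies.
Compute the improper integral int_{2}^infinity f(x) dx:
  antiderivative F(x) = 3*x^(1/3).
  As x -> infinity, F(x) -> infinity (since p = 2/3 < 1).
  So the integral diverges. By the integral test, the series diverges.

diverges


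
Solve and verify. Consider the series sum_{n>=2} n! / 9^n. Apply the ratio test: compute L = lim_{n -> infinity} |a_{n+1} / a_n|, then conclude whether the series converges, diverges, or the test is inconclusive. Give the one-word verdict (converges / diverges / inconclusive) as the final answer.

Let a_n denote the general term. Form the ratio a_{n+1}/a_n and simplify:
a_{n+1}/a_n = n/9 + 1/9
Take the limit as n -> infinity: L = infinity.
Since L = infinity > 1 (or L = infinity), the ratio test implies the series diverges.

diverges


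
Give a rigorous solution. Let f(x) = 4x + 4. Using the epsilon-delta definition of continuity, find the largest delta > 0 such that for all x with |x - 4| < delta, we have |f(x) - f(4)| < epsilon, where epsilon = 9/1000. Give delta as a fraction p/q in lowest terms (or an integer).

We compute f(4) = 4*(4) + 4 = 20.
|f(x) - f(4)| = |4x + 4 - (20)| = |4(x - 4)| = 4|x - 4|.
We need 4|x - 4| < 9/1000, i.e. |x - 4| < 9/1000 / 4 = 9/4000.
So any delta <= 9/4000 works. Conversely, if delta > 9/4000, then x = 4 + 9/4000 satisfies |x - 4| = 9/4000 < delta but |f(x) - f(4)| = 4 * 9/4000 = 9/1000, which is not < 9/1000; so no larger delta works.
Hence the largest such delta is 9/4000.

9/4000


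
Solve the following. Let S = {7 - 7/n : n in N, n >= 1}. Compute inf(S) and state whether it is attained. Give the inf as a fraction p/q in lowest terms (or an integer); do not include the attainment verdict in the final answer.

Analysis:
- Values: 0, 7/2, 14/3, 21/4, ... strictly increasing.
- Minimum is 0 (n=1); inf = 0 (attained).
- 7 - 7/n -> 7 from below; sup = 7, not attained.
Conclusion: inf(S) = 0, attained in S.

0


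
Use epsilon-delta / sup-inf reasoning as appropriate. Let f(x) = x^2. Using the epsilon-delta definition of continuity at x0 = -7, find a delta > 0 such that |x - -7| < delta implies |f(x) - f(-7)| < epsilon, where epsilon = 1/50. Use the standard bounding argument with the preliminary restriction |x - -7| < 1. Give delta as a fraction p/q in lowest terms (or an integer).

Factor: |x^2 - (-7)^2| = |x - -7| * |x + -7|.
Impose |x - -7| < 1 first. Then |x + -7| = |(x - -7) + 2*(-7)| <= |x - -7| + 2*|-7| < 1 + 14 = 15.
So |x^2 - (-7)^2| < delta * 15.
We need delta * 15 <= 1/50, i.e. delta <= 1/50/15 = 1/750.
Since 1/750 < 1, this is tighter than 1; take delta = 1/750.
So delta = 1/750 works.

1/750


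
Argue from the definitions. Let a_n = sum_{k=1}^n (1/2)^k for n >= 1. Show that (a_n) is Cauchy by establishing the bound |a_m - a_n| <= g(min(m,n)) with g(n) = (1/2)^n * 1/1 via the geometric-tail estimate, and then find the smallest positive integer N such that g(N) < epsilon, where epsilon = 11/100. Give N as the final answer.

For m > n >= 1: |a_m - a_n| = sum_{k=n+1}^m (1/2)^k < sum_{k=n+1}^infinity (1/2)^k = (1/2)^(n+1) / (1 - 1/2) = (1/2)^n * (1/2) * (2/1) = (1/2)^n * 1/1.
So g(n) = (1/2)^n / 1. Since g(n) -> 0, (a_n) is Cauchy.
Now solve g(N) < 11/100: (1/2)^N / 1 < 11/100 <=> 2^N > 1 / (1 * 11/100) = 100/11.
Check powers of 2: 2^3 = 8 <= 100/11, 2^4 = 16 > 100/11.
So the smallest such N is 4. Check: g(4) = 1/(1 * 16) = 1/16 < 11/100.

4


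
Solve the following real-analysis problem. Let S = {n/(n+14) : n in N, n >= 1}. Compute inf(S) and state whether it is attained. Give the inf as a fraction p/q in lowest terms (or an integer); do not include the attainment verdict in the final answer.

Analysis:
- Values: 1/15, 1/8, 3/17, 2/9, ... strictly increasing.
- Minimum is 1/15 (n=1); inf = 1/15 (attained).
- n/(n+14) = 1 - 14/(n+14) -> 1 from below as n -> infinity, and never equals 1.
- So sup = 1 (not attained).
Conclusion: inf(S) = 1/15, attained in S.

1/15


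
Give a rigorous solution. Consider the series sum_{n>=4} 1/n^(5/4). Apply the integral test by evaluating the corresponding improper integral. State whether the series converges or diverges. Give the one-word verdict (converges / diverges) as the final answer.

Let f(x) = x^(-5/4). Then f is positive, continuous, and decreasing on [4, infinity), so the integral test applies.
Compute the improper integral int_{4}^infinity f(x) dx:
  antiderivative F(x) = -4/x^(1/4).
  As x -> infinity, F(x) -> 0 (since p = 5/4 > 1).
  So int = F(infinity) - F(4) = 0 - (-2*sqrt(2)) = 2*sqrt(2).
  Finite, so by the integral test, the series converges.

converges


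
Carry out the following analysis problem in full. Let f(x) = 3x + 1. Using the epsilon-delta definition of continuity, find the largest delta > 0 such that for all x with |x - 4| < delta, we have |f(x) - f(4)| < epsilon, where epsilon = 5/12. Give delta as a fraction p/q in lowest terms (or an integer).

We compute f(4) = 3*(4) + 1 = 13.
|f(x) - f(4)| = |3x + 1 - (13)| = |3(x - 4)| = 3|x - 4|.
We need 3|x - 4| < 5/12, i.e. |x - 4| < 5/12 / 3 = 5/36.
So any delta <= 5/36 works. Conversely, if delta > 5/36, then x = 4 + 5/36 satisfies |x - 4| = 5/36 < delta but |f(x) - f(4)| = 3 * 5/36 = 5/12, which is not < 5/12; so no larger delta works.
Hence the largest such delta is 5/36.

5/36


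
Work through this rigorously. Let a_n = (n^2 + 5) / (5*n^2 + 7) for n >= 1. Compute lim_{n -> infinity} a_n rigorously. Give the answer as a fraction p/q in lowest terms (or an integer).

Divide numerator and denominator by n^2, the highest power:
numerator / n^2 = 1 + 5/n^2
denominator / n^2 = 5 + 7/n^2
As n -> infinity, all terms of the form c/n^k (k >= 1) tend to 0.
So numerator / n^2 -> 1 and denominator / n^2 -> 5.
Therefore lim a_n = 1/5.

1/5


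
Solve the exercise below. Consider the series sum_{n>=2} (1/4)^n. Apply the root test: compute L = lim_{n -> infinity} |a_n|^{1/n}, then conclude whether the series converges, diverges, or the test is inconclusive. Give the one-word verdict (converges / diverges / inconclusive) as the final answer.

Let a_n denote the general term. Form |a_n|^(1/n) and simplify:
|a_n|^(1/n) = 1/4
Take the limit as n -> infinity: L = 1/4.
Since L = 1/4 < 1, the root test implies convergence.

converges


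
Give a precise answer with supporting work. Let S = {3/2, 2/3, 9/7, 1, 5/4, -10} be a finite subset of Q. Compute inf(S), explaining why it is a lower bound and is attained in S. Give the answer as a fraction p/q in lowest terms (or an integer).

S is finite, so inf(S) = min(S).
Sorted increasing:
-10, 2/3, 1, 5/4, 9/7, 3/2
The extremum is -10.
For every x in S, x >= -10. And -10 is in S, so it is attained.
Therefore inf(S) = -10.

-10


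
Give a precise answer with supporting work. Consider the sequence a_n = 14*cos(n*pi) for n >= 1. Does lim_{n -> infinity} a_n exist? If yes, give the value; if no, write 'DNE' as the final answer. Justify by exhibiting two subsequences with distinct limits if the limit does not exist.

Examine the behaviour of a_n along subsequences.
cos(n*pi) = (-1)^n, so a_n = 14*(-1)^n. a_{2k} = 14 -> 14. a_{2k+1} = -14 -> -14.
Since these two subsequential limits are 14 and -14, distinct, the full sequence cannot converge (a convergent sequence has all subsequences tending to the same limit). So lim a_n does not exist.

DNE


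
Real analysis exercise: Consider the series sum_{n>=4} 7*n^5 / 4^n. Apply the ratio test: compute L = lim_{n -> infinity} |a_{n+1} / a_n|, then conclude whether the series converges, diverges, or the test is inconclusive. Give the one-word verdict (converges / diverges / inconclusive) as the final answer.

Let a_n denote the general term. Form the ratio a_{n+1}/a_n and simplify:
a_{n+1}/a_n = (n + 1)^5/(4*n^5)
Take the limit as n -> infinity: L = 1/4.
Since L = 1/4 < 1, the ratio test implies the series converges.

converges


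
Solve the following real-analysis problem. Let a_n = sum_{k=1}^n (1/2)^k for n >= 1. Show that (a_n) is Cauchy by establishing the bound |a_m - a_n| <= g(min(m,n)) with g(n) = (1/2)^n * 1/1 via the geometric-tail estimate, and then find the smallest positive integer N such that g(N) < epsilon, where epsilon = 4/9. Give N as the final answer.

For m > n >= 1: |a_m - a_n| = sum_{k=n+1}^m (1/2)^k < sum_{k=n+1}^infinity (1/2)^k = (1/2)^(n+1) / (1 - 1/2) = (1/2)^n * (1/2) * (2/1) = (1/2)^n * 1/1.
So g(n) = (1/2)^n / 1. Since g(n) -> 0, (a_n) is Cauchy.
Now solve g(N) < 4/9: (1/2)^N / 1 < 4/9 <=> 2^N > 1 / (1 * 4/9) = 9/4.
Check powers of 2: 2^1 = 2 <= 9/4, 2^2 = 4 > 9/4.
So the smallest such N is 2. Check: g(2) = 1/(1 * 4) = 1/4 < 4/9.

2


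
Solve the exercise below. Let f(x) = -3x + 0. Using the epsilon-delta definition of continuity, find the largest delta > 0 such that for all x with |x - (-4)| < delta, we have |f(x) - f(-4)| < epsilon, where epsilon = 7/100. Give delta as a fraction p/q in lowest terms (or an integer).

We compute f(-4) = -3*(-4) + 0 = 12.
|f(x) - f(-4)| = |-3x + 0 - (12)| = |-3(x - (-4))| = 3|x - (-4)|.
We need 3|x - (-4)| < 7/100, i.e. |x - (-4)| < 7/100 / 3 = 7/300.
So any delta <= 7/300 works. Conversely, if delta > 7/300, then x = -4 + 7/300 satisfies |x - (-4)| = 7/300 < delta but |f(x) - f(-4)| = 3 * 7/300 = 7/100, which is not < 7/100; so no larger delta works.
Hence the largest such delta is 7/300.

7/300


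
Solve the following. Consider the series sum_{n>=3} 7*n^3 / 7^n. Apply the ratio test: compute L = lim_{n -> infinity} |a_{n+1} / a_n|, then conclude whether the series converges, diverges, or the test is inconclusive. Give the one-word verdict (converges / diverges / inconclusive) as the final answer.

Let a_n denote the general term. Form the ratio a_{n+1}/a_n and simplify:
a_{n+1}/a_n = (n + 1)^3/(7*n^3)
Take the limit as n -> infinity: L = 1/7.
Since L = 1/7 < 1, the ratio test implies the series converges.

converges


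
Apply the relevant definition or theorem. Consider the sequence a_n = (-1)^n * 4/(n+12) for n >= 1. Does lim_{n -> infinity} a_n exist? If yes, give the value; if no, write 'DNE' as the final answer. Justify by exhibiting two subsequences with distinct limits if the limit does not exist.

Examine the behaviour of a_n along subsequences.
Even-n subsequence a_{2k} = 4/(2k+12) -> 0. Odd-n subsequence a_{2k+1} = -4/(2k+13) -> 0. Both tend to 0, which suggests the limit is 0; verify directly.
|a_n - 0| = 4/(n+12) < 4/n for every n >= 1.
Given epsilon > 0, choose a positive integer N > 4/epsilon. Then for all n >= N, |a_n| < 4/n <= 4/N < epsilon.
So by the definition of the limit, lim a_n exists and equals 0.

0


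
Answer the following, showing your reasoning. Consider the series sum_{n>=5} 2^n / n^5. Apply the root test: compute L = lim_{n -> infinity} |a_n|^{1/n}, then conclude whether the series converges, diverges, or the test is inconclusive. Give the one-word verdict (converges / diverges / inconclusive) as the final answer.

Let a_n denote the general term. Form |a_n|^(1/n) and simplify:
|a_n|^(1/n) = 2/n^(5/n)
Take the limit as n -> infinity: L = 2.
Since L = 2 > 1, the root test implies divergence.

diverges


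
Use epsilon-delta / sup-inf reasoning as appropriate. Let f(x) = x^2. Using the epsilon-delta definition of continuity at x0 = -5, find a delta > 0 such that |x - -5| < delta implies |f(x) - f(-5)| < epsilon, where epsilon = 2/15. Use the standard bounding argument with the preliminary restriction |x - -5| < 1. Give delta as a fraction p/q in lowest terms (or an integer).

Factor: |x^2 - (-5)^2| = |x - -5| * |x + -5|.
Impose |x - -5| < 1 first. Then |x + -5| = |(x - -5) + 2*(-5)| <= |x - -5| + 2*|-5| < 1 + 10 = 11.
So |x^2 - (-5)^2| < delta * 11.
We need delta * 11 <= 2/15, i.e. delta <= 2/15/11 = 2/165.
Since 2/165 < 1, this is tighter than 1; take delta = 2/165.
So delta = 2/165 works.

2/165


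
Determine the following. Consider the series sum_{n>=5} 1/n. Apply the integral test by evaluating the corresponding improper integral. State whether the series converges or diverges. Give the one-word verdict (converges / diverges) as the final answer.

Let f(x) = 1/x. Then f is positive, continuous, and decreasing on [5, infinity), so the integral test applies.
Compute the improper integral int_{5}^infinity f(x) dx:
  antiderivative F(x) = log(x).
  As x -> infinity, log(x) -> infinity.
  So int = infinity - log(5) = infinity. By the integral test, the series diverges.

diverges


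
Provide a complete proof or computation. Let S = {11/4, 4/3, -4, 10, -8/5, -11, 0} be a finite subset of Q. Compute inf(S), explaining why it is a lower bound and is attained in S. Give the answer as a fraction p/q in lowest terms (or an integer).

S is finite, so inf(S) = min(S).
Sorted increasing:
-11, -4, -8/5, 0, 4/3, 11/4, 10
The extremum is -11.
For every x in S, x >= -11. And -11 is in S, so it is attained.
Therefore inf(S) = -11.

-11


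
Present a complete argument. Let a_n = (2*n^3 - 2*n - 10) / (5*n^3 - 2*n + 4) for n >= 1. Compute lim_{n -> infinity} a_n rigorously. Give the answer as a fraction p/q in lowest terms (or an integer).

Divide numerator and denominator by n^3, the highest power:
numerator / n^3 = 2 - 2/n^2 - 10/n^3
denominator / n^3 = 5 - 2/n^2 + 4/n^3
As n -> infinity, all terms of the form c/n^k (k >= 1) tend to 0.
So numerator / n^3 -> 2 and denominator / n^3 -> 5.
Therefore lim a_n = 2/5.

2/5


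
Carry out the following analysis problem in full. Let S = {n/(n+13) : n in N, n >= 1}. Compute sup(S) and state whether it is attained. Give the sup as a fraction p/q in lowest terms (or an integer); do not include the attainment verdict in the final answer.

Analysis:
- Values: 1/14, 2/15, 3/16, 4/17, ... strictly increasing.
- Minimum is 1/14 (n=1); inf = 1/14 (attained).
- n/(n+13) = 1 - 13/(n+13) -> 1 from below as n -> infinity, and never equals 1.
- So sup = 1 (not attained).
Conclusion: sup(S) = 1, not attained in S.

1


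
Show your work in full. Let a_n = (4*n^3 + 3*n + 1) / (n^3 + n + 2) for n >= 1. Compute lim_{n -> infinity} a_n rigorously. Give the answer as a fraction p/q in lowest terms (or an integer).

Divide numerator and denominator by n^3, the highest power:
numerator / n^3 = 4 + 3/n^2 + n^(-3)
denominator / n^3 = 1 + n^(-2) + 2/n^3
As n -> infinity, all terms of the form c/n^k (k >= 1) tend to 0.
So numerator / n^3 -> 4 and denominator / n^3 -> 1.
Therefore lim a_n = 4.

4


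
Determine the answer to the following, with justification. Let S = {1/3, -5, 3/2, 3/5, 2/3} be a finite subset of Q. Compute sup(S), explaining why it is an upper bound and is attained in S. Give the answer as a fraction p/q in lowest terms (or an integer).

S is finite, so sup(S) = max(S).
Sorted decreasing:
3/2, 2/3, 3/5, 1/3, -5
The extremum is 3/2.
For every x in S, x <= 3/2. And 3/2 is in S, so it is attained.
Therefore sup(S) = 3/2.

3/2


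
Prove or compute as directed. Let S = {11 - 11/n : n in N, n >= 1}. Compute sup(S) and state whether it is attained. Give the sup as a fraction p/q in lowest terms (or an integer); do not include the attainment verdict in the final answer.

Analysis:
- Values: 0, 11/2, 22/3, 33/4, ... strictly increasing.
- Minimum is 0 (n=1); inf = 0 (attained).
- 11 - 11/n -> 11 from below; sup = 11, not attained.
Conclusion: sup(S) = 11, not attained in S.

11


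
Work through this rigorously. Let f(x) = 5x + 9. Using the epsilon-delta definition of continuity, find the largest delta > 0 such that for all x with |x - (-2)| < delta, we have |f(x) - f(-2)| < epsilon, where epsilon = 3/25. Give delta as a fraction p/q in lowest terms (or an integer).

We compute f(-2) = 5*(-2) + 9 = -1.
|f(x) - f(-2)| = |5x + 9 - (-1)| = |5(x - (-2))| = 5|x - (-2)|.
We need 5|x - (-2)| < 3/25, i.e. |x - (-2)| < 3/25 / 5 = 3/125.
So any delta <= 3/125 works. Conversely, if delta > 3/125, then x = -2 + 3/125 satisfies |x - (-2)| = 3/125 < delta but |f(x) - f(-2)| = 5 * 3/125 = 3/25, which is not < 3/25; so no larger delta works.
Hence the largest such delta is 3/125.

3/125


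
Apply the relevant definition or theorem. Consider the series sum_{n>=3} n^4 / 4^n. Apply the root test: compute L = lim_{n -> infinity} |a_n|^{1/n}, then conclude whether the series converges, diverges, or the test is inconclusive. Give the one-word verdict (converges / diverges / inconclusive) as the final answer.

Let a_n denote the general term. Form |a_n|^(1/n) and simplify:
|a_n|^(1/n) = n^(4/n)/4
Take the limit as n -> infinity: L = 1/4.
Since L = 1/4 < 1, the root test implies convergence.

converges


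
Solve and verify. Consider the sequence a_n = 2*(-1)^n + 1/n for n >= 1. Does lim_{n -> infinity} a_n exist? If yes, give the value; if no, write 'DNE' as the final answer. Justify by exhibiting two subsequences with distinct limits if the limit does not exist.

Examine the behaviour of a_n along subsequences.
a_{2k} = 2 + 1/(2k) -> 2. a_{2k+1} = -2 + 1/(2k+1) -> -2.
Since these two subsequential limits are 2 and -2, distinct, the full sequence cannot converge (a convergent sequence has all subsequences tending to the same limit). So lim a_n does not exist.

DNE


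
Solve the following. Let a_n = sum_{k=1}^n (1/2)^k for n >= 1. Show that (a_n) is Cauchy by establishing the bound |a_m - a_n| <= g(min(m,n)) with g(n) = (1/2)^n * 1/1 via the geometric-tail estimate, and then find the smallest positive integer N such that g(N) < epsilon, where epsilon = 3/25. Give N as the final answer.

For m > n >= 1: |a_m - a_n| = sum_{k=n+1}^m (1/2)^k < sum_{k=n+1}^infinity (1/2)^k = (1/2)^(n+1) / (1 - 1/2) = (1/2)^n * (1/2) * (2/1) = (1/2)^n * 1/1.
So g(n) = (1/2)^n / 1. Since g(n) -> 0, (a_n) is Cauchy.
Now solve g(N) < 3/25: (1/2)^N / 1 < 3/25 <=> 2^N > 1 / (1 * 3/25) = 25/3.
Check powers of 2: 2^3 = 8 <= 25/3, 2^4 = 16 > 25/3.
So the smallest such N is 4. Check: g(4) = 1/(1 * 16) = 1/16 < 3/25.

4


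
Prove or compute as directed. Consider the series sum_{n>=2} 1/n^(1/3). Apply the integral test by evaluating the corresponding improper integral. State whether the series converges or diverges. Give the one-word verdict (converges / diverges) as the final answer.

Let f(x) = x^(-1/3). Then f is positive, continuous, and decreasing on [2, infinity), so the integral test applies.
Compute the improper integral int_{2}^infinity f(x) dx:
  antiderivative F(x) = 3*x^(2/3)/2.
  As x -> infinity, F(x) -> infinity (since p = 1/3 < 1).
  So the integral diverges. By the integral test, the series diverges.

diverges


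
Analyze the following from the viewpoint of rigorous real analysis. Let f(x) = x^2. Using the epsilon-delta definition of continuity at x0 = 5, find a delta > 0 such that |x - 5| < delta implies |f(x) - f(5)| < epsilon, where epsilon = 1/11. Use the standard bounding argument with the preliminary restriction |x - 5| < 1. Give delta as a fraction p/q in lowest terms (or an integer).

Factor: |x^2 - (5)^2| = |x - 5| * |x + 5|.
Impose |x - 5| < 1 first. Then |x + 5| = |(x - 5) + 2*(5)| <= |x - 5| + 2*|5| < 1 + 10 = 11.
So |x^2 - (5)^2| < delta * 11.
We need delta * 11 <= 1/11, i.e. delta <= 1/11/11 = 1/121.
Since 1/121 < 1, this is tighter than 1; take delta = 1/121.
So delta = 1/121 works.

1/121


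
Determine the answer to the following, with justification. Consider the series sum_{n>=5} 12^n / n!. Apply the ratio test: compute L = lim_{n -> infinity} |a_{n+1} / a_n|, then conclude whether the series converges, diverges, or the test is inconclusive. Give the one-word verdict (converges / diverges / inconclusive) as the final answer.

Let a_n denote the general term. Form the ratio a_{n+1}/a_n and simplify:
a_{n+1}/a_n = 12/(n + 1)
Take the limit as n -> infinity: L = 0.
Since L = 0 < 1, the ratio test implies the series converges.

converges


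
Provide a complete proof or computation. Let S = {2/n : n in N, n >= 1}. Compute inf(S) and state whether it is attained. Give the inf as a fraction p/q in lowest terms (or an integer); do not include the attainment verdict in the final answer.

Analysis:
- Values: 2, 1, 2/3, 1/2, ... strictly decreasing.
- The maximum is 2 (n=1); sup = 2 (attained).
- The set is bounded below by 0; 2/n -> 0 so 0 is the greatest lower bound.
- 0 is not in the set, so inf = 0 is not attained.
Conclusion: inf(S) = 0, not attained in S.

0


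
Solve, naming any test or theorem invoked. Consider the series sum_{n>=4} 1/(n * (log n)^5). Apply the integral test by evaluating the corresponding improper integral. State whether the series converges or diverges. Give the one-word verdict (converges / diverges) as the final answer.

Let f(x) = 1/(x*log(x)^5). Then f is positive, continuous, and decreasing on [4, infinity), so the integral test applies.
Compute the improper integral int_{4}^infinity f(x) dx:
  antiderivative F(x) = -1/(4*log(x)^4).
  F(x) -> 0 as x -> infinity.  int = 0 - F(4) = 1/(4*log(4)^4) < infinity. By the integral test, the series converges.

converges


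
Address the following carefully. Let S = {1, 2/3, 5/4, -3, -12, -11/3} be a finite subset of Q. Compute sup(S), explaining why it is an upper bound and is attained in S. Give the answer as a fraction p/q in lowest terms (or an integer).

S is finite, so sup(S) = max(S).
Sorted decreasing:
5/4, 1, 2/3, -3, -11/3, -12
The extremum is 5/4.
For every x in S, x <= 5/4. And 5/4 is in S, so it is attained.
Therefore sup(S) = 5/4.

5/4


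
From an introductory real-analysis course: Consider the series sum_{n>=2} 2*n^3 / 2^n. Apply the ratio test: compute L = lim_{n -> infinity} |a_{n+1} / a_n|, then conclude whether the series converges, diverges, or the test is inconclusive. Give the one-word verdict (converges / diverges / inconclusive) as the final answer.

Let a_n denote the general term. Form the ratio a_{n+1}/a_n and simplify:
a_{n+1}/a_n = (n + 1)^3/(2*n^3)
Take the limit as n -> infinity: L = 1/2.
Since L = 1/2 < 1, the ratio test implies the series converges.

converges


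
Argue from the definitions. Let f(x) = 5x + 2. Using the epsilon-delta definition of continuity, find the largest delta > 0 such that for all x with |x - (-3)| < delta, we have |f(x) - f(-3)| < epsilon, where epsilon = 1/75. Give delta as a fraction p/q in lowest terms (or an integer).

We compute f(-3) = 5*(-3) + 2 = -13.
|f(x) - f(-3)| = |5x + 2 - (-13)| = |5(x - (-3))| = 5|x - (-3)|.
We need 5|x - (-3)| < 1/75, i.e. |x - (-3)| < 1/75 / 5 = 1/375.
So any delta <= 1/375 works. Conversely, if delta > 1/375, then x = -3 + 1/375 satisfies |x - (-3)| = 1/375 < delta but |f(x) - f(-3)| = 5 * 1/375 = 1/75, which is not < 1/75; so no larger delta works.
Hence the largest such delta is 1/375.

1/375


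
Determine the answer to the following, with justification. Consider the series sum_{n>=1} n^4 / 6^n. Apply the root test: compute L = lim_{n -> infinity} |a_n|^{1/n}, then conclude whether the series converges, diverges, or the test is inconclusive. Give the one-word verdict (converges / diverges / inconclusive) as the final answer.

Let a_n denote the general term. Form |a_n|^(1/n) and simplify:
|a_n|^(1/n) = n^(4/n)/6
Take the limit as n -> infinity: L = 1/6.
Since L = 1/6 < 1, the root test implies convergence.

converges


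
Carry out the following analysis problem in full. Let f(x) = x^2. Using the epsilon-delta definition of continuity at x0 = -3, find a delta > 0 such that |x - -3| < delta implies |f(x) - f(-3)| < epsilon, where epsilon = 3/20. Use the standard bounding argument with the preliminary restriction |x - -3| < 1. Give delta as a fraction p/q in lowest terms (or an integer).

Factor: |x^2 - (-3)^2| = |x - -3| * |x + -3|.
Impose |x - -3| < 1 first. Then |x + -3| = |(x - -3) + 2*(-3)| <= |x - -3| + 2*|-3| < 1 + 6 = 7.
So |x^2 - (-3)^2| < delta * 7.
We need delta * 7 <= 3/20, i.e. delta <= 3/20/7 = 3/140.
Since 3/140 < 1, this is tighter than 1; take delta = 3/140.
So delta = 3/140 works.

3/140


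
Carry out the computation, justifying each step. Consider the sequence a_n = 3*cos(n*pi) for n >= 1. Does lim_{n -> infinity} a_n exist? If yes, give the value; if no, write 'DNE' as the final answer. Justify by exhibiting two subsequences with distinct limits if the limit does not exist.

Examine the behaviour of a_n along subsequences.
cos(n*pi) = (-1)^n, so a_n = 3*(-1)^n. a_{2k} = 3 -> 3. a_{2k+1} = -3 -> -3.
Since these two subsequential limits are 3 and -3, distinct, the full sequence cannot converge (a convergent sequence has all subsequences tending to the same limit). So lim a_n does not exist.

DNE


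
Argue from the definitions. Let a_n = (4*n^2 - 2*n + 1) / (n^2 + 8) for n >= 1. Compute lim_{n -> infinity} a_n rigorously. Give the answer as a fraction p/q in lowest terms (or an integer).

Divide numerator and denominator by n^2, the highest power:
numerator / n^2 = 4 - 2/n + n^(-2)
denominator / n^2 = 1 + 8/n^2
As n -> infinity, all terms of the form c/n^k (k >= 1) tend to 0.
So numerator / n^2 -> 4 and denominator / n^2 -> 1.
Therefore lim a_n = 4.

4


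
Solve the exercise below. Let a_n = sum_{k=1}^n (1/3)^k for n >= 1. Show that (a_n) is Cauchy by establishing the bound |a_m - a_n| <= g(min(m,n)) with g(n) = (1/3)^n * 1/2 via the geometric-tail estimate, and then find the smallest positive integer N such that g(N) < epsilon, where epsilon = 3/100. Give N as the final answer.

For m > n >= 1: |a_m - a_n| = sum_{k=n+1}^m (1/3)^k < sum_{k=n+1}^infinity (1/3)^k = (1/3)^(n+1) / (1 - 1/3) = (1/3)^n * (1/3) * (3/2) = (1/3)^n * 1/2.
So g(n) = (1/3)^n / 2. Since g(n) -> 0, (a_n) is Cauchy.
Now solve g(N) < 3/100: (1/3)^N / 2 < 3/100 <=> 3^N > 1 / (2 * 3/100) = 50/3.
Check powers of 3: 3^2 = 9 <= 50/3, 3^3 = 27 > 50/3.
So the smallest such N is 3. Check: g(3) = 1/(2 * 27) = 1/54 < 3/100.

3


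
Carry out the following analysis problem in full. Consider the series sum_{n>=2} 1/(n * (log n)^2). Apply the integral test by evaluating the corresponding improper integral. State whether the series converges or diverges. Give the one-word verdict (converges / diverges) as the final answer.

Let f(x) = 1/(x*log(x)^2). Then f is positive, continuous, and decreasing on [2, infinity), so the integral test applies.
Compute the improper integral int_{2}^infinity f(x) dx:
  antiderivative F(x) = -1/log(x).
  F(x) -> 0 as x -> infinity.  int = 0 - F(2) = 1/log(2) < infinity. By the integral test, the series converges.

converges


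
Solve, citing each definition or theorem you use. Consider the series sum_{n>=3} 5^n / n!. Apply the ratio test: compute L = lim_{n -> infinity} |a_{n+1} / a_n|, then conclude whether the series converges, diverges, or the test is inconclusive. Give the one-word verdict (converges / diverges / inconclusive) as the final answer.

Let a_n denote the general term. Form the ratio a_{n+1}/a_n and simplify:
a_{n+1}/a_n = 5/(n + 1)
Take the limit as n -> infinity: L = 0.
Since L = 0 < 1, the ratio test implies the series converges.

converges


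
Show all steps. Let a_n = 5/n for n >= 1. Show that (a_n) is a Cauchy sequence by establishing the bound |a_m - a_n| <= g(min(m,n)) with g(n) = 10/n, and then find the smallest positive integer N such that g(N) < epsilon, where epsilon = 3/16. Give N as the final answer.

For any m, n >= 1, by the triangle inequality:
|a_m - a_n| = |5/m - 5/n| <= 5*1/m + 5*1/n <= 10/min(m,n).
So g(n) = 10/n bounds the Cauchy difference. Since g(n) -> 0, (a_n) is Cauchy.
Now solve g(N) < 3/16: 10/N < 3/16 <=> N > 10 / (3/16) = 160/3.
The smallest integer strictly greater than 160/3 is N = 54.
Check: g(54) = 10/54 = 5/27 < 3/16; g(53) = 10/53 >= 3/16. So N = 54.

54


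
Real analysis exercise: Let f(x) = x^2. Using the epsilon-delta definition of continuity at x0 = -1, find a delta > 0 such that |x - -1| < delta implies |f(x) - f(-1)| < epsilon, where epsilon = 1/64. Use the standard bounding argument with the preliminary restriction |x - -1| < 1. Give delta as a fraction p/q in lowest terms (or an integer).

Factor: |x^2 - (-1)^2| = |x - -1| * |x + -1|.
Impose |x - -1| < 1 first. Then |x + -1| = |(x - -1) + 2*(-1)| <= |x - -1| + 2*|-1| < 1 + 2 = 3.
So |x^2 - (-1)^2| < delta * 3.
We need delta * 3 <= 1/64, i.e. delta <= 1/64/3 = 1/192.
Since 1/192 < 1, this is tighter than 1; take delta = 1/192.
So delta = 1/192 works.

1/192


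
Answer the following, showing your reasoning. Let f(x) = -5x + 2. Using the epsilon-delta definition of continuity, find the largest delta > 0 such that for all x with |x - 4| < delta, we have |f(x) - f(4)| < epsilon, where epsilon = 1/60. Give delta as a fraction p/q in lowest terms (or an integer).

We compute f(4) = -5*(4) + 2 = -18.
|f(x) - f(4)| = |-5x + 2 - (-18)| = |-5(x - 4)| = 5|x - 4|.
We need 5|x - 4| < 1/60, i.e. |x - 4| < 1/60 / 5 = 1/300.
So any delta <= 1/300 works. Conversely, if delta > 1/300, then x = 4 + 1/300 satisfies |x - 4| = 1/300 < delta but |f(x) - f(4)| = 5 * 1/300 = 1/60, which is not < 1/60; so no larger delta works.
Hence the largest such delta is 1/300.

1/300


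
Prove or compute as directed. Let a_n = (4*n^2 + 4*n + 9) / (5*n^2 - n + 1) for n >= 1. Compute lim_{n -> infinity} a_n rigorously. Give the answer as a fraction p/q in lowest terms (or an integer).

Divide numerator and denominator by n^2, the highest power:
numerator / n^2 = 4 + 4/n + 9/n^2
denominator / n^2 = 5 - 1/n + n^(-2)
As n -> infinity, all terms of the form c/n^k (k >= 1) tend to 0.
So numerator / n^2 -> 4 and denominator / n^2 -> 5.
Therefore lim a_n = 4/5.

4/5


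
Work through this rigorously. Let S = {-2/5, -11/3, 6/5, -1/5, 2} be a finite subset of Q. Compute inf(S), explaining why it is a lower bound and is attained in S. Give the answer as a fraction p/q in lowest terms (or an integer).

S is finite, so inf(S) = min(S).
Sorted increasing:
-11/3, -2/5, -1/5, 6/5, 2
The extremum is -11/3.
For every x in S, x >= -11/3. And -11/3 is in S, so it is attained.
Therefore inf(S) = -11/3.

-11/3


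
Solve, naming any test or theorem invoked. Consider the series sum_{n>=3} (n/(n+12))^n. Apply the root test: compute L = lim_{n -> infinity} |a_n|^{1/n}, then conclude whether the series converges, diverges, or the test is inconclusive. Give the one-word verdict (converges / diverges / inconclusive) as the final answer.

Let a_n denote the general term. Form |a_n|^(1/n) and simplify:
|a_n|^(1/n) = n/(n + 12)
Take the limit as n -> infinity: L = 1.
Since L = 1, the root test is inconclusive. (In fact a_n = (n/(n+12))^n -> e^(-12) != 0, so the nth-term test shows divergence; but the root test itself gives no conclusion.)

inconclusive


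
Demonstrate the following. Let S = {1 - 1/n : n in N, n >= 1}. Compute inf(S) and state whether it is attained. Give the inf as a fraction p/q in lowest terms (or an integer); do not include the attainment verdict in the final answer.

Analysis:
- Values: 0, 1/2, 2/3, 3/4, ... strictly increasing.
- Minimum is 0 (n=1); inf = 0 (attained).
- 1 - 1/n -> 1 from below; sup = 1, not attained.
Conclusion: inf(S) = 0, attained in S.

0


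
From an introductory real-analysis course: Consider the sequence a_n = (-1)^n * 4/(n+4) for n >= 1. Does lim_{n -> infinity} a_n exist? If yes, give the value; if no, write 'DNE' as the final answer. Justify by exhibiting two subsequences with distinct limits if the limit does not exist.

Examine the behaviour of a_n along subsequences.
Even-n subsequence a_{2k} = 4/(2k+4) -> 0. Odd-n subsequence a_{2k+1} = -4/(2k+5) -> 0. Both tend to 0, which suggests the limit is 0; verify directly.
|a_n - 0| = 4/(n+4) < 4/n for every n >= 1.
Given epsilon > 0, choose a positive integer N > 4/epsilon. Then for all n >= N, |a_n| < 4/n <= 4/N < epsilon.
So by the definition of the limit, lim a_n exists and equals 0.

0


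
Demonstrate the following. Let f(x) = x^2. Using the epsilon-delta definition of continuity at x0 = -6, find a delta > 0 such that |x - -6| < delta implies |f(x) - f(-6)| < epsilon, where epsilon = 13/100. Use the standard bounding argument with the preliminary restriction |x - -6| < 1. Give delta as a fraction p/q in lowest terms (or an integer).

Factor: |x^2 - (-6)^2| = |x - -6| * |x + -6|.
Impose |x - -6| < 1 first. Then |x + -6| = |(x - -6) + 2*(-6)| <= |x - -6| + 2*|-6| < 1 + 12 = 13.
So |x^2 - (-6)^2| < delta * 13.
We need delta * 13 <= 13/100, i.e. delta <= 13/100/13 = 1/100.
Since 1/100 < 1, this is tighter than 1; take delta = 1/100.
So delta = 1/100 works.

1/100


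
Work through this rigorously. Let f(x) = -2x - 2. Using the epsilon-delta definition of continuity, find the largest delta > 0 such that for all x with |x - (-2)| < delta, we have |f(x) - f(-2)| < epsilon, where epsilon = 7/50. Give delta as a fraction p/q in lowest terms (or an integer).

We compute f(-2) = -2*(-2) - 2 = 2.
|f(x) - f(-2)| = |-2x - 2 - (2)| = |-2(x - (-2))| = 2|x - (-2)|.
We need 2|x - (-2)| < 7/50, i.e. |x - (-2)| < 7/50 / 2 = 7/100.
So any delta <= 7/100 works. Conversely, if delta > 7/100, then x = -2 + 7/100 satisfies |x - (-2)| = 7/100 < delta but |f(x) - f(-2)| = 2 * 7/100 = 7/50, which is not < 7/50; so no larger delta works.
Hence the largest such delta is 7/100.

7/100


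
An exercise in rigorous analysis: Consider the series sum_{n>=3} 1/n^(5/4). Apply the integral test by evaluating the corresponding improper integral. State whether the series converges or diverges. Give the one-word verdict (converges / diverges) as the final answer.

Let f(x) = x^(-5/4). Then f is positive, continuous, and decreasing on [3, infinity), so the integral test applies.
Compute the improper integral int_{3}^infinity f(x) dx:
  antiderivative F(x) = -4/x^(1/4).
  As x -> infinity, F(x) -> 0 (since p = 5/4 > 1).
  So int = F(infinity) - F(3) = 0 - (-4*3^(3/4)/3) = 4*3^(3/4)/3.
  Finite, so by the integral test, the series converges.

converges


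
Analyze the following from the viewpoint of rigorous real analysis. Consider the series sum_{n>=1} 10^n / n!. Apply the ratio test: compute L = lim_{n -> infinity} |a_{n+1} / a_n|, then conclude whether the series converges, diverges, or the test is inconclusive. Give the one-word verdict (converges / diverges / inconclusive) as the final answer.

Let a_n denote the general term. Form the ratio a_{n+1}/a_n and simplify:
a_{n+1}/a_n = 10/(n + 1)
Take the limit as n -> infinity: L = 0.
Since L = 0 < 1, the ratio test implies the series converges.

converges
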